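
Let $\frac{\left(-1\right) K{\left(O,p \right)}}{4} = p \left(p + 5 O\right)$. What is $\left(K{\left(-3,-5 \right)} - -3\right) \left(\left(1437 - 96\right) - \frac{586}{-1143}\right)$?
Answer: $- \frac{608739553}{1143} \approx -5.3258 \cdot 10^{5}$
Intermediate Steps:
$K{\left(O,p \right)} = - 4 p \left(p + 5 O\right)$
$\left(K{\left(-3,-5 \right)} - -3\right) \left(\left(1437 - 96\right) - \frac{586}{-1143}\right) = \left(\left(-4\right) \left(-5\right) \left(-5 + 5 \left(-3\right)\right) - -3\right) \left(\left(1437 - 96\right) - \frac{586}{-1143}\right) = \left(\left(-4\right) \left(-5\right) \left(-5 - 15\right) + 3\right) \left(1341 - - \frac{586}{1143}\right) = \left(\left(-4\right) \left(-5\right) \left(-20\right) + 3\right) \left(1341 + \frac{586}{1143}\right) = \left(-400 + 3\right) \frac{1533349}{1143} = \left(-397\right) \frac{1533349}{1143} = - \frac{608739553}{1143}$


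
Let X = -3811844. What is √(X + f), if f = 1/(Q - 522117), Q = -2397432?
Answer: I*√32491267669734840993/2919549 ≈ 1952.4*I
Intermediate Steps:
f = -1/2919549 (f = 1/(-2397432 - 522117) = 1/(-2919549) = -1/2919549 ≈ -3.4252e-7)
√(X + f) = √(-3811844 - 1/2919549) = √(-11128865338357/2919549) = I*√32491267669734840993/2919549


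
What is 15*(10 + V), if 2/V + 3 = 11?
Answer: 615/4 ≈ 153.75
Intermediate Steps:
V = ¼ (V = 2/(-3 + 11) = 2/8 = 2*(⅛) = ¼ ≈ 0.25000)
15*(10 + V) = 15*(10 + ¼) = 15*(41/4) = 615/4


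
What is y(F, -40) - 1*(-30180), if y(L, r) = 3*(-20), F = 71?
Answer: 30120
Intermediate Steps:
y(L, r) = -60
y(F, -40) - 1*(-30180) = -60 - 1*(-30180) = -60 + 30180 = 30120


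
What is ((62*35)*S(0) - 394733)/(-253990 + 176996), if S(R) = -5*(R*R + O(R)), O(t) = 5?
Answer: 448983/76994 ≈ 5.8314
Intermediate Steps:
S(R) = -25 - 5*R**2 (S(R) = -5*(R*R + 5) = -5*(R**2 + 5) = -5*(5 + R**2) = -25 - 5*R**2)
((62*35)*S(0) - 394733)/(-253990 + 176996) = ((62*35)*(-25 - 5*0**2) - 394733)/(-253990 + 176996) = (2170*(-25 - 5*0) - 394733)/(-76994) = (2170*(-25 + 0) - 394733)*(-1/76994) = (2170*(-25) - 394733)*(-1/76994) = (-54250 - 394733)*(-1/76994) = -448983*(-1/76994) = 448983/76994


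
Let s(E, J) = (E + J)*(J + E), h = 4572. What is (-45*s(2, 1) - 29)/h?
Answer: -217/2286 ≈ -0.094926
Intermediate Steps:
s(E, J) = (E + J)² (s(E, J) = (E + J)*(E + J) = (E + J)²)
(-45*s(2, 1) - 29)/h = (-45*(2 + 1)² - 29)/4572 = (-45*3² - 29)*(1/4572) = (-45*9 - 29)*(1/4572) = (-405 - 29)*(1/4572) = -434*1/4572 = -217/2286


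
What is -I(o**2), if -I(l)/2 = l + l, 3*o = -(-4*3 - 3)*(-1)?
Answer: 100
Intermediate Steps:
o = -5 (o = (-(-4*3 - 3)*(-1))/3 = (-(-12 - 3)*(-1))/3 = (-(-15)*(-1))/3 = (-1*15)/3 = (1/3)*(-15) = -5)
I(l) = -4*l (I(l) = -2*(l + l) = -4*l)
-I(o**2) = -(-4)*(-5)**2 = -(-4)*25 = -1*(-100) = 100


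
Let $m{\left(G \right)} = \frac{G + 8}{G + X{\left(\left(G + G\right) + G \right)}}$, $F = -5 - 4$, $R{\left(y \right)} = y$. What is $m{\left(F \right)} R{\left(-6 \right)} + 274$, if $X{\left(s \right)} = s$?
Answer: $\frac{1643}{6} \approx 273.83$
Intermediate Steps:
$F = -9$
$m{\left(G \right)} = \frac{8 + G}{4 G}$ ($m{\left(G \right)} = \frac{G + 8}{G + \left(\left(G + G\right) + G\right)} = \frac{8 + G}{G + \left(2 G + G\right)} = \frac{8 + G}{G + 3 G} = \frac{8 + G}{4 G}$)
$m{\left(F \right)} R{\left(-6 \right)} + 274 = \frac{8 - 9}{4 \left(-9\right)} \left(-6\right) + 274 = \frac{1}{4} \left(- \frac{1}{9}\right) \left(-1\right) \left(-6\right) + 274 = \frac{1}{36} \left(-6\right) + 274 = - \frac{1}{6} + 274 = \frac{1643}{6}$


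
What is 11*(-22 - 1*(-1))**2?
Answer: 4851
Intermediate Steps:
11*(-22 - 1*(-1))**2 = 11*(-22 + 1)**2 = 11*(-21)**2 = 11*441 = 4851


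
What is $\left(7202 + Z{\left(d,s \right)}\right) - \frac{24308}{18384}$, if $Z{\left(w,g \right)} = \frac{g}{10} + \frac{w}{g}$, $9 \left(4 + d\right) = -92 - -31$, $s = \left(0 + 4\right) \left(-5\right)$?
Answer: $\frac{124078499}{17235} \approx 7199.2$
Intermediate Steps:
$s = -20$ ($s = 4 \left(-5\right) = -20$)
$d = - \frac{97}{9}$ ($d = -4 + \frac{-92 - -31}{9} = -4 + \frac{-92 + 31}{9} = -4 + \frac{1}{9} \left(-61\right) = -4 - \frac{61}{9} = - \frac{97}{9} \approx -10.778$)
$Z{\left(w,g \right)} = \frac{g}{10} + \frac{w}{g}$ ($Z{\left(w,g \right)} = g \frac{1}{10} + \frac{w}{g} = \frac{g}{10} + \frac{w}{g}$)
$\left(7202 + Z{\left(d,s \right)}\right) - \frac{24308}{18384} = \left(7202 + \left(\frac{1}{10} \left(-20\right) - \frac{97}{9 \left(-20\right)}\right)\right) - \frac{24308}{18384} = \left(7202 - \frac{263}{180}\right) - \frac{6077}{4596} = \frac{1296097}{180} - \frac{6077}{4596} = \frac{124078499}{17235}$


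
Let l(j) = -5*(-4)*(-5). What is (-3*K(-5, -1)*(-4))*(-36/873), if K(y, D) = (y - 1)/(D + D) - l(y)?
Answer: -4944/97 ≈ -50.969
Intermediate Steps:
l(j) = -100 (l(j) = 20*(-5) = -100)
K(y, D) = 100 + (-1 + y)/(2*D) (K(y, D) = (y - 1)/(D + D) - 1*(-100) = (-1 + y)/((2*D)) + 100 = (-1 + y)*(1/(2*D)) + 100 = (-1 + y)/(2*D) + 100 = 100 + (-1 + y)/(2*D))
(-3*K(-5, -1)*(-4))*(-36/873) = (-3*(-1 - 5 + 200*(-1))/(2*(-1))*(-4))*(-36/873) = (-3*(-1)*(-1 - 5 - 200)/2*(-4))*(-36*1/873) = (-3*(-1)*(-206)/2*(-4))*(-4/97) = (-3*103*(-4))*(-4/97) = -309*(-4)*(-4/97) = 1236*(-4/97) = -4944/97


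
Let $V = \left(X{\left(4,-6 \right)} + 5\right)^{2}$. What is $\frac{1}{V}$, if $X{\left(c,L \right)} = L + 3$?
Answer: $\frac{1}{4} \approx 0.25$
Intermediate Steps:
$X{\left(c,L \right)} = 3 + L$
$V = 4$ ($V = \left(\left(3 - 6\right) + 5\right)^{2} = \left(-3 + 5\right)^{2} = 2^{2} = 4$)
$\frac{1}{V} = \frac{1}{4}$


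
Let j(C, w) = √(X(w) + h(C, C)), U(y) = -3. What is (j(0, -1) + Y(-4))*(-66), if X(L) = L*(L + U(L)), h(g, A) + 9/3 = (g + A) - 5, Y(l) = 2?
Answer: -132 - 132*I ≈ -132.0 - 132.0*I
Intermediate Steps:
h(g, A) = -8 + A + g (h(g, A) = -3 + ((g + A) - 5) = -3 + ((A + g) - 5) = -3 + (-5 + A + g) = -8 + A + g)
X(L) = L*(-3 + L) (X(L) = L*(L - 3) = L*(-3 + L))
j(C, w) = √(-8 + 2*C + w*(-3 + w)) (j(C, w) = √(w*(-3 + w) + (-8 + C + C)) = √(w*(-3 + w) + (-8 + 2*C)) = √(-8 + 2*C + w*(-3 + w)))
(j(0, -1) + Y(-4))*(-66) = (√(-8 + 2*0 - (-3 - 1)) + 2)*(-66) = (√(-8 + 0 - 1*(-4)) + 2)*(-66) = (√(-8 + 0 + 4) + 2)*(-66) = (√(-4) + 2)*(-66) = (2*I + 2)*(-66) = (2 + 2*I)*(-66) = -132 - 132*I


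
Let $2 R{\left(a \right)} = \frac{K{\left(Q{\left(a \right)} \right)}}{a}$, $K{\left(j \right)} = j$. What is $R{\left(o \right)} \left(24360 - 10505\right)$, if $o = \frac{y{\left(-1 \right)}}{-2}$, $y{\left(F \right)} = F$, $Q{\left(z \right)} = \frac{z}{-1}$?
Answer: $- \frac{13855}{2} \approx -6927.5$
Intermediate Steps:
$Q{\left(z \right)} = - z$ ($Q{\left(z \right)} = z \left(-1\right) = - z$)
$o = \frac{1}{2}$ ($o = - \frac{1}{-2} = \left(-1\right) \left(- \frac{1}{2}\right) = \frac{1}{2} \approx 0.5$)
$R{\left(a \right)} = - \frac{1}{2}$ ($R{\left(a \right)} = \frac{- a \frac{1}{a}}{2} = \frac{1}{2} \left(-1\right) = - \frac{1}{2}$)
$R{\left(o \right)} \left(24360 - 10505\right) = - \frac{24360 - 10505}{2} = \left(- \frac{1}{2}\right) 13855 = - \frac{13855}{2}$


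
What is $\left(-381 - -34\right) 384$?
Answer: $-133248$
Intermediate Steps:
$\left(-381 - -34\right) 384 = \left(-381 + 34\right) 384 = \left(-347\right) 384 = -133248$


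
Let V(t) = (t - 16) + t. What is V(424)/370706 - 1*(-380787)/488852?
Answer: 10111910749/12944312108 ≈ 0.78119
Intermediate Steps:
V(t) = -16 + 2*t (V(t) = (-16 + t) + t = -16 + 2*t)
V(424)/370706 - 1*(-380787)/488852 = (-16 + 2*424)/370706 - 1*(-380787)/488852 = (-16 + 848)*(1/370706) + 380787*(1/488852) = 832*(1/370706) + 380787/488852 = 416/185353 + 380787/488852 = 10111910749/12944312108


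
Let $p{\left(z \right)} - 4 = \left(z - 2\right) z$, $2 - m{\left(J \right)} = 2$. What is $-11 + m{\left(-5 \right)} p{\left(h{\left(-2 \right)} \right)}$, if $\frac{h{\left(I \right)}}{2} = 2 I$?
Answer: $-11$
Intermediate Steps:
$m{\left(J \right)} = 0$ ($m{\left(J \right)} = 2 - 2 = 0$)
$h{\left(I \right)} = 4 I$ ($h{\left(I \right)} = 2 \cdot 2 I = 4 I$)
$p{\left(z \right)} = 4 + z \left(-2 + z\right)$ ($p{\left(z \right)} = 4 + \left(z - 2\right) z = 4 + \left(-2 + z\right) z = 4 + z \left(-2 + z\right)$)
$-11 + m{\left(-5 \right)} p{\left(h{\left(-2 \right)} \right)} = -11 + 0 \left(4 + \left(4 \left(-2\right)\right)^{2} - 2 \cdot 4 \left(-2\right)\right) = -11 + 0 \left(4 + \left(-8\right)^{2} - -16\right) = -11 + 0 \left(4 + 64 + 16\right) = -11 + 0 \cdot 84 = -11 + 0 = -11$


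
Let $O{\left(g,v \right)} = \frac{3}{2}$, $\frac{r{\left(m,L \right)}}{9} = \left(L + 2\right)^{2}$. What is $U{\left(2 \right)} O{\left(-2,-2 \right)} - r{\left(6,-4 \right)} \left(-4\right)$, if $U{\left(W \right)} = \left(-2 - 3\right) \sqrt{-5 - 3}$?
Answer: $- 2160 i \sqrt{2} \approx - 3054.7 i$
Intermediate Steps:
$r{\left(m,L \right)} = 9 \left(2 + L\right)^{2}$ ($r{\left(m,L \right)} = 9 \left(L + 2\right)^{2} = 9 \left(2 + L\right)^{2}$)
$O{\left(g,v \right)} = \frac{3}{2}$ ($O{\left(g,v \right)} = 3 \cdot \frac{1}{2} = \frac{3}{2}$)
$U{\left(W \right)} = - 10 i \sqrt{2}$ ($U{\left(W \right)} = \left(-2 - 3\right) \sqrt{-8} = - 5 \cdot 2 i \sqrt{2} = - 10 i \sqrt{2}$)
$U{\left(2 \right)} O{\left(-2,-2 \right)} - r{\left(6,-4 \right)} \left(-4\right) = - 10 i \sqrt{2} \cdot \frac{3}{2} - 9 \left(2 - 4\right)^{2} \left(-4\right) = - 15 i \sqrt{2} - 9 \left(-2\right)^{2} \left(-4\right) = - 15 i \sqrt{2} - 9 \cdot 4 \left(-4\right) = - 15 i \sqrt{2} \left(-1\right) 36 \left(-4\right) = - 15 i \sqrt{2} \left(\left(-36\right) \left(-4\right)\right) = - 15 i \sqrt{2} \cdot 144 = - 2160 i \sqrt{2}$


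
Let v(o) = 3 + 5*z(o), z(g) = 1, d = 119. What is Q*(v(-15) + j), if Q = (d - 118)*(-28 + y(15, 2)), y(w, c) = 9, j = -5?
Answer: -57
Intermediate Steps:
v(o) = 8 (v(o) = 3 + 5*1 = 3 + 5 = 8)
Q = -19 (Q = (119 - 118)*(-28 + 9) = 1*(-19) = -19)
Q*(v(-15) + j) = -19*(8 - 5) = -19*3 = -57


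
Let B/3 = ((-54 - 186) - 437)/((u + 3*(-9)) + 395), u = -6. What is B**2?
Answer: 4124961/131044 ≈ 31.478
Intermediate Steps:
B = -2031/362 (B = 3*(((-54 - 186) - 437)/((-6 + 3*(-9)) + 395)) = 3*((-240 - 437)/((-6 - 27) + 395)) = 3*(-677/(-33 + 395)) = 3*(-677/362) = -2031/362 ≈ -5.6105)
B**2 = (-2031/362)**2 = 4124961/131044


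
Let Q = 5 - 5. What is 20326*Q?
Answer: 0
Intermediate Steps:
Q = 0
20326*Q = 20326*0 = 0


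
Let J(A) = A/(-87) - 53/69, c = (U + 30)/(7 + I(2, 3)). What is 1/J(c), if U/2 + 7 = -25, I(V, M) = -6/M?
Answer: -3335/2301 ≈ -1.4494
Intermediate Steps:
U = -64 (U = -14 + 2*(-25) = -14 - 50 = -64)
c = -34/5 (c = (-64 + 30)/(7 - 6/3) = -34/(7 - 6*1/3) = -34/(7 - 2) = -34/5 ≈ -6.8000)
J(A) = -53/69 - A/87 (J(A) = A*(-1/87) - 53*1/69 = -A/87 - 53/69 = -53/69 - A/87)
1/J(c) = 1/(-53/69 - 1/87*(-34/5)) = 1/(-53/69 + 34/435) = 1/(-2301/3335) = -3335/2301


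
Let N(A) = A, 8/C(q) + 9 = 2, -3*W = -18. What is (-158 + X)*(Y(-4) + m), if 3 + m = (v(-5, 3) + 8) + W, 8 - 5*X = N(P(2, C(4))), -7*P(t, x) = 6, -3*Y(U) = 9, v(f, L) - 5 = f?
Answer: -43744/35 ≈ -1249.8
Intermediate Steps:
W = 6 (W = -⅓*(-18) = 6)
C(q) = -8/7 (C(q) = 8/(-9 + 2) = 8/(-7) = 8*(-⅐) = -8/7)
v(f, L) = 5 + f
Y(U) = -3 (Y(U) = -⅓*9 = -3)
P(t, x) = -6/7 (P(t, x) = -⅐*6 = -6/7)
X = 62/35 (X = 8/5 - ⅕*(-6/7) = 8/5 + 6/35 = 62/35 ≈ 1.7714)
m = 11 (m = -3 + (((5 - 5) + 8) + 6) = -3 + ((0 + 8) + 6) = -3 + (8 + 6) = -3 + 14 = 11)
(-158 + X)*(Y(-4) + m) = (-158 + 62/35)*(-3 + 11) = -5468/35*8 = -43744/35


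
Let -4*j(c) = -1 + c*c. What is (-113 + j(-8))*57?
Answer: -29355/4 ≈ -7338.8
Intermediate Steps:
j(c) = 1/4 - c**2/4 (j(c) = -(-1 + c*c)/4 = -(-1 + c**2)/4 = 1/4 - c**2/4)
(-113 + j(-8))*57 = (-113 + (1/4 - 1/4*(-8)**2))*57 = (-113 + (1/4 - 1/4*64))*57 = (-113 + (1/4 - 16))*57 = (-113 - 63/4)*57 = -515/4*57 = -29355/4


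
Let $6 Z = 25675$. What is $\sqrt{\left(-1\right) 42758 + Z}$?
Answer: $\frac{i \sqrt{1385238}}{6} \approx 196.16 i$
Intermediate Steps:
$Z = \frac{25675}{6}$ ($Z = \frac{1}{6} \cdot 25675 = \frac{25675}{6} \approx 4279.2$)
$\sqrt{\left(-1\right) 42758 + Z} = \sqrt{\left(-1\right) 42758 + \frac{25675}{6}} = \sqrt{-42758 + \frac{25675}{6}} = \sqrt{- \frac{230873}{6}} = \frac{i \sqrt{1385238}}{6}$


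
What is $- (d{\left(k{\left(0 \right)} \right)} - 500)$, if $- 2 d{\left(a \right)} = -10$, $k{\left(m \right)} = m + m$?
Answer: $495$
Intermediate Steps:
$k{\left(m \right)} = 2 m$
$d{\left(a \right)} = 5$ ($d{\left(a \right)} = \left(- \frac{1}{2}\right) \left(-10\right) = 5$)
$- (d{\left(k{\left(0 \right)} \right)} - 500) = - (5 - 500) = \left(-1\right) \left(-495\right) = 495$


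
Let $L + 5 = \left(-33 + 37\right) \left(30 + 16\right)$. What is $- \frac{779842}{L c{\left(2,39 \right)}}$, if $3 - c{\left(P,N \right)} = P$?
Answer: $- \frac{779842}{179} \approx -4356.7$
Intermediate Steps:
$c{\left(P,N \right)} = 3 - P$
$L = 179$ ($L = -5 + \left(-33 + 37\right) \left(30 + 16\right) = -5 + 4 \cdot 46 = -5 + 184 = 179$)
$- \frac{779842}{L c{\left(2,39 \right)}} = - \frac{779842}{179 \left(3 - 2\right)} = - \frac{779842}{179 \cdot 1} = - \frac{779842}{179}$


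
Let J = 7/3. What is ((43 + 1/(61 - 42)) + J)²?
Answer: 6692569/3249 ≈ 2059.9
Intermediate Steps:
J = 7/3 (J = (⅓)*7 = 7/3 ≈ 2.3333)
((43 + 1/(61 - 42)) + J)² = ((43 + 1/(61 - 42)) + 7/3)² = ((43 + 1/19) + 7/3)² = (818/19 + 7/3)² = (2587/57)² = 6692569/3249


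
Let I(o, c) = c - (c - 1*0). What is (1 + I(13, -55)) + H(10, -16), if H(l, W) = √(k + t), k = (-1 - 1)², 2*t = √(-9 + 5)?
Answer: 1 + √(4 + I) ≈ 3.0153 + 0.2481*I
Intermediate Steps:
t = I (t = √(-9 + 5)/2 = √(-4)/2 = (2*I)/2 = I ≈ 1.0*I)
k = 4 (k = (-2)² = 4)
H(l, W) = √(4 + I)
I(o, c) = 0 (I(o, c) = c - (c + 0) = c - c = 0)
(1 + I(13, -55)) + H(10, -16) = (1 + 0) + √(4 + I) = 1 + √(4 + I)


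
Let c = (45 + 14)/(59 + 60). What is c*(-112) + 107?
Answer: 875/17 ≈ 51.471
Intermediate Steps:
c = 59/119 ≈ 0.49580
c*(-112) + 107 = (59/119)*(-112) + 107 = -944/17 + 107 = 875/17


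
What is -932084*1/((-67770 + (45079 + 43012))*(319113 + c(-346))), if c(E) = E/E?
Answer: -466042/3242357797 ≈ -0.00014374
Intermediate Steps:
c(E) = 1
-932084*1/((-67770 + (45079 + 43012))*(319113 + c(-346))) = -932084*1/((-67770 + (45079 + 43012))*(319113 + 1)) = -932084*1/(319114*(-67770 + 88091)) = -932084/(20321*319114) = -932084/6484715594 = -932084*1/6484715594 = -466042/3242357797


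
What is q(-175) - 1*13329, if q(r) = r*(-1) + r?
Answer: -13329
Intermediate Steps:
q(r) = 0 (q(r) = -r + r = 0)
q(-175) - 1*13329 = 0 - 1*13329 = 0 - 13329 = -13329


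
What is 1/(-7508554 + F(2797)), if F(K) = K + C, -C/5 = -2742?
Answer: -1/7492047 ≈ -1.3347e-7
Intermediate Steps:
C = 13710 (C = -5*(-2742) = 13710)
F(K) = 13710 + K (F(K) = K + 13710 = 13710 + K)
1/(-7508554 + F(2797)) = 1/(-7508554 + (13710 + 2797)) = 1/(-7508554 + 16507) = 1/(-7492047) = -1/7492047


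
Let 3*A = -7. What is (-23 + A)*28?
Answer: -2128/3 ≈ -709.33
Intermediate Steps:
A = -7/3 (A = (⅓)*(-7) = -7/3 ≈ -2.3333)
(-23 + A)*28 = (-23 - 7/3)*28 = -76/3*28 = -2128/3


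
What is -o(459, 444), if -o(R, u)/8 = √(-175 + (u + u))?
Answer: 8*√713 ≈ 213.62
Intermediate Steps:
o(R, u) = -8*√(-175 + 2*u) (o(R, u) = -8*√(-175 + (u + u)) = -8*√(-175 + 2*u))
-o(459, 444) = -(-8)*√(-175 + 2*444) = -(-8)*√(-175 + 888) = -(-8)*√713 = 8*√713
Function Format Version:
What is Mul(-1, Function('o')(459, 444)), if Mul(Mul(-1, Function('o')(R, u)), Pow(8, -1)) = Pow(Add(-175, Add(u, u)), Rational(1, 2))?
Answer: Mul(8, Pow(713, Rational(1, 2))) ≈ 213.62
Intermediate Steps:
Function('o')(R, u) = Mul(-8, Pow(Add(-175, Mul(2, u)), Rational(1, 2))) (Function('o')(R, u) = Mul(-8, Pow(Add(-175, Add(u, u)), Rational(1, 2))) = Mul(-8, Pow(Add(-175, Mul(2, u)), Rational(1, 2))))
Mul(-1, Function('o')(459, 444)) = Mul(-1, Mul(-8, Pow(Add(-175, Mul(2, 444)), Rational(1, 2)))) = Mul(-1, Mul(-8, Pow(Add(-175, 888), Rational(1, 2)))) = Mul(-1, Mul(-8, Pow(713, Rational(1, 2)))) = Mul(8, Pow(713, Rational(1, 2)))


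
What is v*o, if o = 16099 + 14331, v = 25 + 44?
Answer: 2099670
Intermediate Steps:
v = 69
o = 30430
v*o = 69*30430 = 2099670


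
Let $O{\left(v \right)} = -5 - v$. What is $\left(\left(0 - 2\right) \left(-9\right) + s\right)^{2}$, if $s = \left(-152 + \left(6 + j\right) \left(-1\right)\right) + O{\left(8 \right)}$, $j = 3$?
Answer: $24336$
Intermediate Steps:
$s = -174$ ($s = \left(-152 + \left(6 + 3\right) \left(-1\right)\right) - 13 = \left(-152 + 9 \left(-1\right)\right) - 13 = \left(-152 - 9\right) - 13 = -161 - 13 = -174$)
$\left(\left(0 - 2\right) \left(-9\right) + s\right)^{2} = \left(\left(0 - 2\right) \left(-9\right) - 174\right)^{2} = \left(\left(-2\right) \left(-9\right) - 174\right)^{2} = \left(18 - 174\right)^{2} = \left(-156\right)^{2} = 24336$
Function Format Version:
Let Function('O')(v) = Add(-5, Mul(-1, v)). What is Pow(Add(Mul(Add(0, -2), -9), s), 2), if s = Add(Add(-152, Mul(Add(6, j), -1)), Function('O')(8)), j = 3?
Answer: 24336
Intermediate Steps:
s = -174 (s = Add(Add(-152, Mul(Add(6, 3), -1)), Add(-5, Mul(-1, 8))) = Add(Add(-152, Mul(9, -1)), Add(-5, -8)) = Add(Add(-152, -9), -13) = Add(-161, -13) = -174)
Pow(Add(Mul(Add(0, -2), -9), s), 2) = Pow(Add(Mul(Add(0, -2), -9), -174), 2) = Pow(Add(Mul(-2, -9), -174), 2) = Pow(Add(18, -174), 2) = Pow(-156, 2) = 24336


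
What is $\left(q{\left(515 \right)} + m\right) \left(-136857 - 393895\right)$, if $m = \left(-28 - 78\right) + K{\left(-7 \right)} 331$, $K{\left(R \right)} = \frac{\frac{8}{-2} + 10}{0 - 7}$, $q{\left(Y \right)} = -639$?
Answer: $\frac{3821945152}{7} \approx 5.4599 \cdot 10^{8}$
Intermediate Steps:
$K{\left(R \right)} = - \frac{6}{7}$ ($K{\left(R \right)} = \frac{8 \left(- \frac{1}{2}\right) + 10}{-7} = \left(-4 + 10\right) \left(- \frac{1}{7}\right) = 6 \left(- \frac{1}{7}\right) = - \frac{6}{7}$)
$m = - \frac{2728}{7}$ ($m = \left(-28 - 78\right) - \frac{1986}{7} = -106 - \frac{1986}{7} = - \frac{2728}{7} \approx -389.71$)
$\left(q{\left(515 \right)} + m\right) \left(-136857 - 393895\right) = \left(-639 - \frac{2728}{7}\right) \left(-136857 - 393895\right) = \left(- \frac{7201}{7}\right) \left(-530752\right) = \frac{3821945152}{7}$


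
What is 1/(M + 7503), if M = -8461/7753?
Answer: 7753/58162298 ≈ 0.00013330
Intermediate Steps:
M = -8461/7753 (M = -8461*1/7753 = -8461/7753 ≈ -1.0913)
1/(M + 7503) = 1/(-8461/7753 + 7503) = 1/(58162298/7753) = 7753/58162298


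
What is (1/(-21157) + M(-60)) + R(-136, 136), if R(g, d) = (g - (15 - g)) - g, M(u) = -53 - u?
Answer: -3046609/21157 ≈ -144.00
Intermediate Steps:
R(g, d) = -15 + g (R(g, d) = (g + (-15 + g)) - g = (-15 + 2*g) - g = -15 + g)
(1/(-21157) + M(-60)) + R(-136, 136) = (1/(-21157) + (-53 - 1*(-60))) + (-15 - 136) = (-1/21157 + (-53 + 60)) - 151 = (-1/21157 + 7) - 151 = 148098/21157 - 151 = -3046609/21157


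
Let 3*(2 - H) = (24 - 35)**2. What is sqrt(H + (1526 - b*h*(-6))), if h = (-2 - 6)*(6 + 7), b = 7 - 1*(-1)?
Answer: I*sqrt(31539)/3 ≈ 59.197*I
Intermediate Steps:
b = 8 (b = 7 + 1 = 8)
h = -104 (h = -8*13 = -104)
H = -115/3 (H = 2 - (24 - 35)**2/3 = 2 - 1/3*(-11)**2 = 2 - 1/3*121 = 2 - 121/3 = -115/3 ≈ -38.333)
sqrt(H + (1526 - b*h*(-6))) = sqrt(-115/3 + (1526 - 8*(-104)*(-6))) = sqrt(-115/3 + (1526 - (-832)*(-6))) = sqrt(-115/3 + (1526 - 1*4992)) = sqrt(-115/3 + (1526 - 4992)) = sqrt(-115/3 - 3466) = sqrt(-10513/3) = I*sqrt(31539)/3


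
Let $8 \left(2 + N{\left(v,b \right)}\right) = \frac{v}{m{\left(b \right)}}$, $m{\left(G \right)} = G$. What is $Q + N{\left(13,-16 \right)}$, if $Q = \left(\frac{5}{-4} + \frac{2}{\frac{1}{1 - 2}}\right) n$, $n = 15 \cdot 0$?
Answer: $- \frac{269}{128} \approx -2.1016$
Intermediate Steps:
$n = 0$
$N{\left(v,b \right)} = -2 + \frac{v}{8 b}$ ($N{\left(v,b \right)} = -2 + \frac{v \frac{1}{b}}{8} = -2 + \frac{v}{8 b}$)
$Q = 0$ ($Q = \left(\frac{5}{-4} + \frac{2}{\frac{1}{1 - 2}}\right) 0 = \left(5 \left(- \frac{1}{4}\right) + \frac{2}{\frac{1}{-1}}\right) 0 = \left(- \frac{5}{4} + \frac{2}{-1}\right) 0 = \left(- \frac{5}{4} + 2 \left(-1\right)\right) 0 = \left(- \frac{5}{4} - 2\right) 0 = \left(- \frac{13}{4}\right) 0 = 0$)
$Q + N{\left(13,-16 \right)} = 0 - \left(2 - \frac{13}{8 \left(-16\right)}\right) = 0 - \left(2 - - \frac{13}{128}\right) = 0 - \frac{269}{128} = - \frac{269}{128}$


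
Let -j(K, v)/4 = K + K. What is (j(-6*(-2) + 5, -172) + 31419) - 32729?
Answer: -1446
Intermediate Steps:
j(K, v) = -8*K (j(K, v) = -4*(K + K) = -8*K)
(j(-6*(-2) + 5, -172) + 31419) - 32729 = (-8*(-6*(-2) + 5) + 31419) - 32729 = (-8*(12 + 5) + 31419) - 32729 = (-8*17 + 31419) - 32729 = (-136 + 31419) - 32729 = 31283 - 32729 = -1446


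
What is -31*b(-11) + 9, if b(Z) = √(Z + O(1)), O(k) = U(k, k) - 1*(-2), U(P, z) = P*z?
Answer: 9 - 62*I*√2 ≈ 9.0 - 87.681*I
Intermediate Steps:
O(k) = 2 + k² (O(k) = k*k - 1*(-2) = k² + 2 = 2 + k²)
b(Z) = √(3 + Z) (b(Z) = √(Z + (2 + 1²)) = √(Z + (2 + 1)) = √(Z + 3) = √(3 + Z))
-31*b(-11) + 9 = -31*√(3 - 11) + 9 = -62*I*√2 + 9 = 9 - 62*I*√2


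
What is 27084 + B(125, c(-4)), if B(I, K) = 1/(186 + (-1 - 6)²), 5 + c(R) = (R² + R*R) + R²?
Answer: 6364741/235 ≈ 27084.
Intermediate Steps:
c(R) = -5 + 3*R² (c(R) = -5 + ((R² + R*R) + R²) = -5 + ((R² + R²) + R²) = -5 + (2*R² + R²) = -5 + 3*R²)
B(I, K) = 1/235 (B(I, K) = 1/(186 + (-7)²) = 1/(186 + 49) = 1/235)
27084 + B(125, c(-4)) = 27084 + 1/235 = 6364741/235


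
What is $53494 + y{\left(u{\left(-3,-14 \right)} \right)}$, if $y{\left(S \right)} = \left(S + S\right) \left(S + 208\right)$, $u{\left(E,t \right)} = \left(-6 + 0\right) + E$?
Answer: $49912$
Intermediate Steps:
$u{\left(E,t \right)} = -6 + E$
$y{\left(S \right)} = 2 S \left(208 + S\right)$
$53494 + y{\left(u{\left(-3,-14 \right)} \right)} = 53494 + 2 \left(-6 - 3\right) \left(208 - 9\right) = 53494 + 2 \left(-9\right) \left(208 - 9\right) = 53494 + 2 \left(-9\right) 199 = 53494 - 3582 = 49912$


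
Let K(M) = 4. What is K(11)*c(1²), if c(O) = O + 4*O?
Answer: 20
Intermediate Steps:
c(O) = 5*O
K(11)*c(1²) = 4*(5*1²) = 4*(5*1) = 4*5 = 20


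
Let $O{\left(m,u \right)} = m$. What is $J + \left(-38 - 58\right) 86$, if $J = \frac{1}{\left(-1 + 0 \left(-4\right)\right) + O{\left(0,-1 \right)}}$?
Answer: $-8257$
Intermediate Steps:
$J = -1$ ($J = \frac{1}{\left(-1 + 0 \left(-4\right)\right) + 0} = \frac{1}{\left(-1 + 0\right) + 0} = \frac{1}{-1 + 0} = \frac{1}{-1} = -1$)
$J + \left(-38 - 58\right) 86 = -1 + \left(-38 - 58\right) 86 = -1 - 8256 = -8257$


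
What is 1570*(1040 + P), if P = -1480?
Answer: -690800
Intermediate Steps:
1570*(1040 + P) = 1570*(1040 - 1480) = 1570*(-440) = -690800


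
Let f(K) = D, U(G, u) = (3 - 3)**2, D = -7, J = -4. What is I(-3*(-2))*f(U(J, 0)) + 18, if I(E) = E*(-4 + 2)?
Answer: 102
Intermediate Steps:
U(G, u) = 0 (U(G, u) = 0**2 = 0)
f(K) = -7
I(E) = -2*E (I(E) = E*(-2) = -2*E)
I(-3*(-2))*f(U(J, 0)) + 18 = -(-6)*(-2)*(-7) + 18 = -2*6*(-7) + 18 = -12*(-7) + 18 = 84 + 18 = 102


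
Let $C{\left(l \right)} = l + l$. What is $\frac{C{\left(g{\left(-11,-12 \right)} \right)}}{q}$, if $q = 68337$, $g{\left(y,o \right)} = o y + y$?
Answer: $\frac{242}{68337} \approx 0.0035413$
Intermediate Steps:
$g{\left(y,o \right)} = y + o y$
$C{\left(l \right)} = 2 l$
$\frac{C{\left(g{\left(-11,-12 \right)} \right)}}{q} = \frac{2 \left(- 11 \left(1 - 12\right)\right)}{68337} = 2 \left(\left(-11\right) \left(-11\right)\right) \frac{1}{68337} = 2 \cdot 121 \cdot \frac{1}{68337} = 242 \cdot \frac{1}{68337} = \frac{242}{68337}$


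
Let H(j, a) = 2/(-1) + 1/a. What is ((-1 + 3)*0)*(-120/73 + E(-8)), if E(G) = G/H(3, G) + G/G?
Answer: 0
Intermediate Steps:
H(j, a) = -2 + 1/a (H(j, a) = 2*(-1) + 1/a = -2 + 1/a)
E(G) = 1 + G/(-2 + 1/G) (E(G) = G/(-2 + 1/G) + G/G = G/(-2 + 1/G) + 1 = 1 + G/(-2 + 1/G))
((-1 + 3)*0)*(-120/73 + E(-8)) = ((-1 + 3)*0)*(-120/73 + (1 - 1*(-8)/(2 - 1/(-8)))) = (2*0)*(-120*1/73 + (1 - 1*(-8)/(2 - 1*(-⅛)))) = 0*(-120/73 + (1 - 1*(-8)/(2 + ⅛))) = 0*(-120/73 + (1 - 1*(-8)/17/8)) = 0*(-120/73 + (1 - 1*(-8)*8/17)) = 0*(-120/73 + (1 + 64/17)) = 0*(-120/73 + 81/17) = 0*(3873/1241) = 0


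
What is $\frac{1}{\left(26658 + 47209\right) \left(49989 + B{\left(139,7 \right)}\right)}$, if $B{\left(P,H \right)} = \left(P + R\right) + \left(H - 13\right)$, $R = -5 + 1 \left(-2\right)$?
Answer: $\frac{1}{3701844705} \approx 2.7014 \cdot 10^{-10}$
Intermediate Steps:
$R = -7$ ($R = -5 - 2 = -7$)
$B{\left(P,H \right)} = -20 + H + P$ ($B{\left(P,H \right)} = \left(P - 7\right) + \left(H - 13\right) = \left(-7 + P\right) + \left(-13 + H\right) = -20 + H + P$)
$\frac{1}{\left(26658 + 47209\right) \left(49989 + B{\left(139,7 \right)}\right)} = \frac{1}{\left(26658 + 47209\right) \left(49989 + \left(-20 + 7 + 139\right)\right)} = \frac{1}{73867 \left(49989 + 126\right)} = \frac{1}{73867 \cdot 50115} = \frac{1}{3701844705}$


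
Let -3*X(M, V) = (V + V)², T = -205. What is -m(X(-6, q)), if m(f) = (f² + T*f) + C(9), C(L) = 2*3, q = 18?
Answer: -275190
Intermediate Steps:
C(L) = 6
X(M, V) = -4*V²/3 (X(M, V) = -(V + V)²/3 = -4*V²/3)
m(f) = 6 + f² - 205*f (m(f) = (f² - 205*f) + 6 = 6 + f² - 205*f)
-m(X(-6, q)) = -(6 + (-4/3*18²)² - (-820)*18²/3) = -(6 + (-4/3*324)² - (-820)*324/3) = -(6 + (-432)² - 205*(-432)) = -(6 + 186624 + 88560) = -1*275190 = -275190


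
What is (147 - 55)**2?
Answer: 8464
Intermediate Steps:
(147 - 55)**2 = 92**2 = 8464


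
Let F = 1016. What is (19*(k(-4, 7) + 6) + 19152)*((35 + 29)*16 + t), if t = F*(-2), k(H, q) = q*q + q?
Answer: -20492640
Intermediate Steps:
k(H, q) = q + q² (k(H, q) = q² + q = q + q²)
t = -2032 (t = 1016*(-2) = -2032)
(19*(k(-4, 7) + 6) + 19152)*((35 + 29)*16 + t) = (19*(7*(1 + 7) + 6) + 19152)*((35 + 29)*16 - 2032) = (19*(7*8 + 6) + 19152)*(64*16 - 2032) = (19*(56 + 6) + 19152)*(1024 - 2032) = (19*62 + 19152)*(-1008) = (1178 + 19152)*(-1008) = 20330*(-1008) = -20492640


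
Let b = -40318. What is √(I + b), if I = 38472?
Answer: I*√1846 ≈ 42.965*I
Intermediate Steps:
√(I + b) = √(38472 - 40318) = √(-1846) = I*√1846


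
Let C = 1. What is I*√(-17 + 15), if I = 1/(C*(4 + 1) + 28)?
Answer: I*√2/33 ≈ 0.042855*I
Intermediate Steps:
I = 1/33 (I = 1/(1*(4 + 1) + 28) = 1/(1*5 + 28) = 1/(5 + 28) = 1/33 ≈ 0.030303)
I*√(-17 + 15) = √(-17 + 15)/33 = √(-2)/33 = (I*√2)/33 = I*√2/33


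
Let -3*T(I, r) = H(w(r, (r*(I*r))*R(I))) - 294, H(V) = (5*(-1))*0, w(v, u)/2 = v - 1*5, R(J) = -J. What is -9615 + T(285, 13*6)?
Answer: -9517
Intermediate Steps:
w(v, u) = -10 + 2*v (w(v, u) = 2*(v - 1*5) = 2*(v - 5) = 2*(-5 + v) = -10 + 2*v)
H(V) = 0 (H(V) = -5*0 = 0)
T(I, r) = 98 (T(I, r) = -(0 - 294)/3 = -⅓*(-294) = 98)
-9615 + T(285, 13*6) = -9615 + 98 = -9517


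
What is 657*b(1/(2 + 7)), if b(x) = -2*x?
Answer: -146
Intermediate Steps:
657*b(1/(2 + 7)) = 657*(-2/(2 + 7)) = 657*(-2/9) = -146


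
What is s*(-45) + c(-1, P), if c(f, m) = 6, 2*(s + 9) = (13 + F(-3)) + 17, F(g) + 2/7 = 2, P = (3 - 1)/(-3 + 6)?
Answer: -2118/7 ≈ -302.57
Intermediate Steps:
P = 2/3 ≈ 0.66667
F(g) = 12/7 (F(g) = -2/7 + 2 = 12/7)
s = 48/7 (s = -9 + ((13 + 12/7) + 17)/2 = -9 + (103/7 + 17)/2 = -9 + (1/2)*(222/7) = -9 + 111/7 = 48/7 ≈ 6.8571)
s*(-45) + c(-1, P) = (48/7)*(-45) + 6 = -2160/7 + 6 = -2118/7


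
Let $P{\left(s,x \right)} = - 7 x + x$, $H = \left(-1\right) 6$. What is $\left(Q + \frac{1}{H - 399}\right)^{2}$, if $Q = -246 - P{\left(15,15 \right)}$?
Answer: $\frac{3991838761}{164025} \approx 24337.0$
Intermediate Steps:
$H = -6$
$P{\left(s,x \right)} = - 6 x$
$Q = -156$ ($Q = -246 - \left(-6\right) 15 = -246 - -90 = -246 + 90 = -156$)
$\left(Q + \frac{1}{H - 399}\right)^{2} = \left(-156 + \frac{1}{-6 - 399}\right)^{2} = \left(-156 + \frac{1}{-405}\right)^{2} = \left(-156 - \frac{1}{405}\right)^{2} = \left(- \frac{63181}{405}\right)^{2} = \frac{3991838761}{164025}$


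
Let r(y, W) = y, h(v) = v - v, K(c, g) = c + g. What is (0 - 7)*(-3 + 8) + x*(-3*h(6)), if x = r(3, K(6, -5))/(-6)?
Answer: -35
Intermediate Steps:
h(v) = 0
x = -1/2 (x = 3/(-6) = 3*(-1/6) = -1/2 ≈ -0.50000)
(0 - 7)*(-3 + 8) + x*(-3*h(6)) = (0 - 7)*(-3 + 8) - (-3)*0/2 = -7*5 - 1/2*0 = -35 + 0 = -35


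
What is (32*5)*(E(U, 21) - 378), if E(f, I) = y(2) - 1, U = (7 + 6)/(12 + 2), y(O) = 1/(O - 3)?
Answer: -60800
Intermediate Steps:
y(O) = 1/(-3 + O)
U = 13/14 ≈ 0.92857
E(f, I) = -2 (E(f, I) = 1/(-3 + 2) - 1 = 1/(-1) - 1 = -1 - 1 = -2)
(32*5)*(E(U, 21) - 378) = (32*5)*(-2 - 378) = 160*(-380) = -60800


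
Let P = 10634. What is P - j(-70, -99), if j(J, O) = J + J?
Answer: 10774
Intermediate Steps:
j(J, O) = 2*J
P - j(-70, -99) = 10634 - 2*(-70) = 10634 - 1*(-140) = 10634 + 140 = 10774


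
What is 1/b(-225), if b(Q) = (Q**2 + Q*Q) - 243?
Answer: 1/101007 ≈ 9.9003e-6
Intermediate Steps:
b(Q) = -243 + 2*Q**2 (b(Q) = (Q**2 + Q**2) - 243 = 2*Q**2 - 243 = -243 + 2*Q**2)
1/b(-225) = 1/(-243 + 2*(-225)**2) = 1/(-243 + 2*50625) = 1/(-243 + 101250) = 1/101007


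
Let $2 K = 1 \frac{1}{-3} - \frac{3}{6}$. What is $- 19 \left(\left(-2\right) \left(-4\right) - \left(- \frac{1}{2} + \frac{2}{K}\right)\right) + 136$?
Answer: $- \frac{1167}{10} \approx -116.7$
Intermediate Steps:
$K = - \frac{5}{12}$ ($K = \frac{1 \frac{1}{-3} - \frac{3}{6}}{2} = \frac{1 \left(- \frac{1}{3}\right) - \frac{1}{2}}{2} = \frac{- \frac{1}{3} - \frac{1}{2}}{2} = \frac{1}{2} \left(- \frac{5}{6}\right) = - \frac{5}{12} \approx -0.41667$)
$- 19 \left(\left(-2\right) \left(-4\right) - \left(- \frac{1}{2} + \frac{2}{K}\right)\right) + 136 = - 19 \left(\left(-2\right) \left(-4\right) - \left(- \frac{24}{5} - \frac{1}{2}\right)\right) + 136 = - 19 \left(8 - - \frac{53}{10}\right) + 136 = - 19 \left(8 + \left(\frac{24}{5} + \frac{1}{2}\right)\right) + 136 = - 19 \left(8 + \frac{53}{10}\right) + 136 = \left(-19\right) \frac{133}{10} + 136 = - \frac{2527}{10} + 136 = - \frac{1167}{10}$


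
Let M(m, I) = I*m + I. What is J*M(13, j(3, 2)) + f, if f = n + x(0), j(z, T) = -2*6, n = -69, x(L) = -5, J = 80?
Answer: -13514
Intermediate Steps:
j(z, T) = -12
M(m, I) = I + I*m
f = -74 (f = -69 - 5 = -74)
J*M(13, j(3, 2)) + f = 80*(-12*(1 + 13)) - 74 = 80*(-12*14) - 74 = 80*(-168) - 74 = -13440 - 74 = -13514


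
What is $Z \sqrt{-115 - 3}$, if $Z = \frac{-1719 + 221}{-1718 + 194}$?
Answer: $\frac{749 i \sqrt{118}}{762} \approx 10.677 i$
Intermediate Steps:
$Z = \frac{749}{762}$ ($Z = - \frac{1498}{-1524} = \left(-1498\right) \left(- \frac{1}{1524}\right) = \frac{749}{762} \approx 0.98294$)
$Z \sqrt{-115 - 3} = \frac{749 \sqrt{-115 - 3}}{762} = \frac{749 \sqrt{-118}}{762} = \frac{749 i \sqrt{118}}{762}$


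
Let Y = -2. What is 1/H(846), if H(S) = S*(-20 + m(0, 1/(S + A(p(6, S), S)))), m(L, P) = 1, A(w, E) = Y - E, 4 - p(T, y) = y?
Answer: -1/16074 ≈ -6.2212e-5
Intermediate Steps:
p(T, y) = 4 - y
A(w, E) = -2 - E
H(S) = -19*S (H(S) = S*(-20 + 1) = S*(-19) = -19*S)
1/H(846) = 1/(-19*846) = 1/(-16074) = -1/16074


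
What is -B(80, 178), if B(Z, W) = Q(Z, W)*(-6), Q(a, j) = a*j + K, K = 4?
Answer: 85464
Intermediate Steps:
Q(a, j) = 4 + a*j (Q(a, j) = a*j + 4 = 4 + a*j)
B(Z, W) = -24 - 6*W*Z (B(Z, W) = (4 + Z*W)*(-6) = (4 + W*Z)*(-6) = -24 - 6*W*Z)
-B(80, 178) = -(-24 - 6*178*80) = -(-24 - 85440) = -1*(-85464) = 85464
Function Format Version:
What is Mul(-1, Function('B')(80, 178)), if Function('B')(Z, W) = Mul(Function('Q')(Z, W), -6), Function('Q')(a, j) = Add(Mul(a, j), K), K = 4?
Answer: 85464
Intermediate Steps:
Function('Q')(a, j) = Add(4, Mul(a, j)) (Function('Q')(a, j) = Add(Mul(a, j), 4) = Add(4, Mul(a, j)))
Function('B')(Z, W) = Add(-24, Mul(-6, W, Z)) (Function('B')(Z, W) = Mul(Add(4, Mul(Z, W)), -6) = Mul(Add(4, Mul(W, Z)), -6) = Add(-24, Mul(-6, W, Z)))
Mul(-1, Function('B')(80, 178)) = Mul(-1, Add(-24, Mul(-6, 178, 80))) = Mul(-1, Add(-24, -85440)) = Mul(-1, -85464) = 85464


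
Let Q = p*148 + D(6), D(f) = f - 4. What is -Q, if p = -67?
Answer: 9914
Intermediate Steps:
D(f) = -4 + f
Q = -9914 (Q = -67*148 + (-4 + 6) = -9916 + 2 = -9914)
-Q = -1*(-9914) = 9914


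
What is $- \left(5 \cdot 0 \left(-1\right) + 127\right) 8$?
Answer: $-1016$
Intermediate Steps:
$- \left(5 \cdot 0 \left(-1\right) + 127\right) 8 = - \left(0 \left(-1\right) + 127\right) 8 = - \left(0 + 127\right) 8 = - 127 \cdot 8 = \left(-1\right) 1016 = -1016$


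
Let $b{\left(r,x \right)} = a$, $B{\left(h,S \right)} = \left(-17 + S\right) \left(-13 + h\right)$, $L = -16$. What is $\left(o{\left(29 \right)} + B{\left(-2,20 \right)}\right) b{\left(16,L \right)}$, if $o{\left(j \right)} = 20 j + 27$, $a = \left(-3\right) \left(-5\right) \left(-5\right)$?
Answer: $-42150$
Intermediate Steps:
$a = -75$ ($a = 15 \left(-5\right) = -75$)
$o{\left(j \right)} = 27 + 20 j$
$b{\left(r,x \right)} = -75$
$\left(o{\left(29 \right)} + B{\left(-2,20 \right)}\right) b{\left(16,L \right)} = \left(\left(27 + 20 \cdot 29\right) + \left(221 - -34 - 260 + 20 \left(-2\right)\right)\right) \left(-75\right) = \left(\left(27 + 580\right) + \left(221 + 34 - 260 - 40\right)\right) \left(-75\right) = \left(607 - 45\right) \left(-75\right) = 562 \left(-75\right) = -42150$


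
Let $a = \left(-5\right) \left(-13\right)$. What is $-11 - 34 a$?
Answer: $-2221$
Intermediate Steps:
$a = 65$
$-11 - 34 a = -11 - 2210 = -2221$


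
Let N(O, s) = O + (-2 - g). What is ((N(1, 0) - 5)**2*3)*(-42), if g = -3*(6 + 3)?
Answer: -55566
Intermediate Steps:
g = -27 (g = -3*9 = -27)
N(O, s) = 25 + O (N(O, s) = O + (-2 - 1*(-27)) = O + (-2 + 27) = O + 25 = 25 + O)
((N(1, 0) - 5)**2*3)*(-42) = (((25 + 1) - 5)**2*3)*(-42) = ((26 - 5)**2*3)*(-42) = (21**2*3)*(-42) = (441*3)*(-42) = 1323*(-42) = -55566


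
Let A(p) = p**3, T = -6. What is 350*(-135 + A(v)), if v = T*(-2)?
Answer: 557550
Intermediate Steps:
v = 12 (v = -6*(-2) = 12)
350*(-135 + A(v)) = 350*(-135 + 12**3) = 350*(-135 + 1728) = 350*1593 = 557550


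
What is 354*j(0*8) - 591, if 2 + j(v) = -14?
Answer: -6255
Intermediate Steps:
j(v) = -16 (j(v) = -2 - 14 = -16)
354*j(0*8) - 591 = 354*(-16) - 591 = -5664 - 591 = -6255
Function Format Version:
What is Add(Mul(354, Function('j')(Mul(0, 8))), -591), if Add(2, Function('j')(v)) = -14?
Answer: -6255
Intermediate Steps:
Function('j')(v) = -16 (Function('j')(v) = Add(-2, -14) = -16)
Add(Mul(354, Function('j')(Mul(0, 8))), -591) = Add(Mul(354, -16), -591) = Add(-5664, -591) = -6255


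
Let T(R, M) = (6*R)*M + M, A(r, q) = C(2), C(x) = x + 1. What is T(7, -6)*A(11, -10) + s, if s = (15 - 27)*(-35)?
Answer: -354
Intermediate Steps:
C(x) = 1 + x
A(r, q) = 3 (A(r, q) = 1 + 2 = 3)
s = 420 (s = -12*(-35) = 420)
T(R, M) = M + 6*M*R (T(R, M) = 6*M*R + M = M + 6*M*R)
T(7, -6)*A(11, -10) + s = -6*(1 + 6*7)*3 + 420 = -6*(1 + 42)*3 + 420 = -6*43*3 + 420 = -258*3 + 420 = -774 + 420 = -354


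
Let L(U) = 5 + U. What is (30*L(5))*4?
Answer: 1200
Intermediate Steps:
(30*L(5))*4 = (30*(5 + 5))*4 = (30*10)*4 = 300*4 = 1200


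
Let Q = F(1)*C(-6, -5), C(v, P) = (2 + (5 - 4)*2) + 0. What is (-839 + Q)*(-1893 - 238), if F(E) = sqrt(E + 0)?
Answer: 1779385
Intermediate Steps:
C(v, P) = 4 (C(v, P) = (2 + 1*2) + 0 = (2 + 2) + 0 = 4 + 0 = 4)
F(E) = sqrt(E)
Q = 4 (Q = sqrt(1)*4 = 1*4 = 4)
(-839 + Q)*(-1893 - 238) = (-839 + 4)*(-1893 - 238) = -835*(-2131) = 1779385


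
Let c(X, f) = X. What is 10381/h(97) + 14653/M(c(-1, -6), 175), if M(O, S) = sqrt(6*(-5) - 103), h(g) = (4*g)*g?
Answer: 10381/37636 - 14653*I*sqrt(133)/133 ≈ 0.27583 - 1270.6*I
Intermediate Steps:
h(g) = 4*g**2
M(O, S) = I*sqrt(133) (M(O, S) = sqrt(-30 - 103) = sqrt(-133) = I*sqrt(133))
10381/h(97) + 14653/M(c(-1, -6), 175) = 10381/((4*97**2)) + 14653/((I*sqrt(133))) = 10381/((4*9409)) + 14653*(-I*sqrt(133)/133) = 10381/37636 - 14653*I*sqrt(133)/133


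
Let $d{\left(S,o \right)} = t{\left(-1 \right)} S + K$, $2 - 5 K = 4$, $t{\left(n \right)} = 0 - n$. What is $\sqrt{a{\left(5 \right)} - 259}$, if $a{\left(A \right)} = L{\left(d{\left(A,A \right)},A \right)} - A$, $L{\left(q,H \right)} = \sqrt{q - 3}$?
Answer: $\frac{\sqrt{-6600 + 10 \sqrt{10}}}{5} \approx 16.209 i$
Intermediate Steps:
$t{\left(n \right)} = - n$
$K = - \frac{2}{5}$ ($K = \frac{2}{5} - \frac{4}{5} = - \frac{2}{5} \approx -0.4$)
$d{\left(S,o \right)} = - \frac{2}{5} + S$ ($d{\left(S,o \right)} = \left(-1\right) \left(-1\right) S - \frac{2}{5} = 1 S - \frac{2}{5} = S - \frac{2}{5} = - \frac{2}{5} + S$)
$L{\left(q,H \right)} = \sqrt{-3 + q}$
$a{\left(A \right)} = \sqrt{- \frac{17}{5} + A} - A$ ($a{\left(A \right)} = \sqrt{-3 + \left(- \frac{2}{5} + A\right)} - A = \sqrt{- \frac{17}{5} + A} - A$)
$\sqrt{a{\left(5 \right)} - 259} = \sqrt{\left(\left(-1\right) 5 + \frac{\sqrt{-85 + 25 \cdot 5}}{5}\right) - 259} = \sqrt{\left(-5 + \frac{\sqrt{-85 + 125}}{5}\right) - 259} = \sqrt{\left(-5 + \frac{\sqrt{40}}{5}\right) - 259} = \sqrt{\left(-5 + \frac{2 \sqrt{10}}{5}\right) - 259} = \sqrt{-264 + \frac{2 \sqrt{10}}{5}}$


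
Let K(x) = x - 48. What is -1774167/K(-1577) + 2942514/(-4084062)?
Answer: 1206837740184/1106100125 ≈ 1091.1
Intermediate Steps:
K(x) = -48 + x
-1774167/K(-1577) + 2942514/(-4084062) = -1774167/(-48 - 1577) + 2942514/(-4084062) = -1774167/(-1625) + 2942514*(-1/4084062) = -1774167*(-1/1625) - 490419/680677 = 1774167/1625 - 490419/680677 = 1206837740184/1106100125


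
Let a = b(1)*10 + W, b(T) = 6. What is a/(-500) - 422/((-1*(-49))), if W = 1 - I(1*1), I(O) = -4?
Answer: -42837/4900 ≈ -8.7422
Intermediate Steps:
W = 5 (W = 1 - 1*(-4) = 1 + 4 = 5)
a = 65 (a = 6*10 + 5 = 60 + 5 = 65)
a/(-500) - 422/((-1*(-49))) = 65/(-500) - 422/((-1*(-49))) = 65*(-1/500) - 422/49 = -13/100 - 422*1/49 = -13/100 - 422/49 = -42837/4900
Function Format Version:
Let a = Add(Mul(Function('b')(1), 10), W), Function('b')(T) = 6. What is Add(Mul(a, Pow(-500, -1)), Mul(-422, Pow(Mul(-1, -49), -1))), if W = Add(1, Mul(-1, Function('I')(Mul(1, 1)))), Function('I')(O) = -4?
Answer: Rational(-42837, 4900) ≈ -8.7422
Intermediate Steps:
W = 5 (W = Add(1, Mul(-1, -4)) = Add(1, 4) = 5)
a = 65 (a = Add(Mul(6, 10), 5) = Add(60, 5) = 65)
Add(Mul(a, Pow(-500, -1)), Mul(-422, Pow(Mul(-1, -49), -1))) = Add(Mul(65, Pow(-500, -1)), Mul(-422, Pow(Mul(-1, -49), -1))) = Add(Mul(65, Rational(-1, 500)), Mul(-422, Pow(49, -1))) = Add(Rational(-13, 100), Mul(-422, Rational(1, 49))) = Add(Rational(-13, 100), Rational(-422, 49)) = Rational(-42837, 4900)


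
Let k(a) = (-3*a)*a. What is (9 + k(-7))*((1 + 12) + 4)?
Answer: -2346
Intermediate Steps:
k(a) = -3*a²
(9 + k(-7))*((1 + 12) + 4) = (9 - 3*(-7)²)*((1 + 12) + 4) = (9 - 3*49)*(13 + 4) = (9 - 147)*17 = -138*17 = -2346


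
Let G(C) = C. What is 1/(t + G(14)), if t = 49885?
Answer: 1/49899 ≈ 2.0040e-5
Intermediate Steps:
1/(t + G(14)) = 1/(49885 + 14) = 1/49899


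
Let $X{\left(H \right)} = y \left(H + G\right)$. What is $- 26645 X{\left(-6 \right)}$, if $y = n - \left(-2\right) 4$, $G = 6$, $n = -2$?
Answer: $0$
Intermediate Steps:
$y = 6$ ($y = -2 - \left(-2\right) 4 = -2 - -8 = -2 + 8 = 6$)
$X{\left(H \right)} = 36 + 6 H$ ($X{\left(H \right)} = 6 \left(H + 6\right) = 6 \left(6 + H\right) = 36 + 6 H$)
$- 26645 X{\left(-6 \right)} = - 26645 \left(36 + 6 \left(-6\right)\right) = - 26645 \left(36 - 36\right) = \left(-26645\right) 0 = 0$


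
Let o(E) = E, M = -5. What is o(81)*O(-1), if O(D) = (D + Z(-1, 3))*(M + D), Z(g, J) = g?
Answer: 972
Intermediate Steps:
O(D) = (-1 + D)*(-5 + D) (O(D) = (D - 1)*(-5 + D) = (-1 + D)*(-5 + D))
o(81)*O(-1) = 81*(5 + (-1)² - 6*(-1)) = 81*(5 + 1 + 6) = 81*12 = 972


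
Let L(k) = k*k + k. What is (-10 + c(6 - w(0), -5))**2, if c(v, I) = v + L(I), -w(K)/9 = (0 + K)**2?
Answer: 256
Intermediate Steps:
L(k) = k + k**2 (L(k) = k**2 + k = k + k**2)
w(K) = -9*K**2 (w(K) = -9*(0 + K)**2 = -9*K**2)
c(v, I) = v + I*(1 + I)
(-10 + c(6 - w(0), -5))**2 = (-10 + ((6 - (-9)*0**2) - 5*(1 - 5)))**2 = (-10 + ((6 - (-9)*0) - 5*(-4)))**2 = (-10 + ((6 - 1*0) + 20))**2 = (-10 + ((6 + 0) + 20))**2 = (-10 + (6 + 20))**2 = (-10 + 26)**2 = 16**2 = 256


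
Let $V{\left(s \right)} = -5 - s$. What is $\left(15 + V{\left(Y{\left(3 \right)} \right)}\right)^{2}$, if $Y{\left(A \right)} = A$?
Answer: $49$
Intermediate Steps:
$\left(15 + V{\left(Y{\left(3 \right)} \right)}\right)^{2} = \left(15 - 8\right)^{2} = 7^{2} = 49$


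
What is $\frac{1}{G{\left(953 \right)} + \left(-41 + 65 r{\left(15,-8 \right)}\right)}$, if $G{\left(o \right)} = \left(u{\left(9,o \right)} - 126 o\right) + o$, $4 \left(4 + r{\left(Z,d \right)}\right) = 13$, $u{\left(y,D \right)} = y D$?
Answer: $- \frac{4}{442551} \approx -9.0385 \cdot 10^{-6}$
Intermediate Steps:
$u{\left(y,D \right)} = D y$
$r{\left(Z,d \right)} = - \frac{3}{4}$ ($r{\left(Z,d \right)} = -4 + \frac{1}{4} \cdot 13 = -4 + \frac{13}{4} = - \frac{3}{4}$)
$G{\left(o \right)} = - 116 o$ ($G{\left(o \right)} = \left(o 9 - 126 o\right) + o = \left(9 o - 126 o\right) + o = - 117 o + o = - 116 o$)
$\frac{1}{G{\left(953 \right)} + \left(-41 + 65 r{\left(15,-8 \right)}\right)} = \frac{1}{\left(-116\right) 953 + \left(-41 + 65 \left(- \frac{3}{4}\right)\right)} = \frac{1}{-110548 - \frac{359}{4}} = \frac{1}{- \frac{442551}{4}} = - \frac{4}{442551}$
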